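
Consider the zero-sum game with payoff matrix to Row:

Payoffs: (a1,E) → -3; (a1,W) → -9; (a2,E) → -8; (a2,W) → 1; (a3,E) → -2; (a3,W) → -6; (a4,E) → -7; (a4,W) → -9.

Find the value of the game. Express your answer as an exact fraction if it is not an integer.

-50/13

Row minima: a1 → -9, a2 → -8, a3 → -6, a4 → -9; maximin = -6.
Column maxima: E → -2, W → 1; minimax = -2.
-6 ≠ -2, so there is no saddle point; optimal play is mixed.
a1 is strictly dominated by a3, so Row never plays it.
a4 is strictly dominated by a3, so Row never plays it.
On the remaining 2×2 (a2, a3 vs E, W):
Let Row play a2 with probability p. Expected payoff against E: (-8)p + (-2)(1−p) = −6p − 2; against W: 1p + (-6)(1−p) = 7p − 6.
Setting these equal: −6p − 2 = 7p − 6 ⇒ −13p = -4 ⇒ p = 4/13, and the value is (-6)·(4/13) − 2 = -50/13.
For Column: with q = P(E), equating a2's and a3's payoffs gives −9q + 1 = 4q − 6 ⇒ q = 7/13.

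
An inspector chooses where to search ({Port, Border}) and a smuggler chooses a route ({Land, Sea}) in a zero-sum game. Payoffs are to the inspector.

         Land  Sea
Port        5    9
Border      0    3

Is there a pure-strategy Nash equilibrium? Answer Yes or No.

Yes

Row minima: Port → 5, Border → 0; maximin = 5.
Column maxima: Land → 5, Sea → 9; minimax = 5.
maximin = minimax = 5, so a saddle point exists.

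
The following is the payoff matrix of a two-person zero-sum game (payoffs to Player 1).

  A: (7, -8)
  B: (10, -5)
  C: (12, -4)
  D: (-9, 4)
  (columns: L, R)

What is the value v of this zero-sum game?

12/29

Row minima: A → -8, B → -5, C → -4, D → -9; maximin = -4.
Column maxima: L → 12, R → 4; minimax = 4.
-4 ≠ 4, so there is no saddle point; optimal play is mixed.
A is strictly dominated by B, so Player 1 never plays it.
B is strictly dominated by C, so Player 1 never plays it.
On the remaining 2×2 (C, D vs L, R):
Let Player 1 play C with probability p. Expected payoff against L: 12p + (-9)(1−p) = 21p − 9; against R: (-4)p + 4(1−p) = −8p + 4.
Setting these equal: 21p − 9 = −8p + 4 ⇒ 29p = 13 ⇒ p = 13/29, and the value is (21)·(13/29) − 9 = 12/29.
For Player 2: with q = P(L), equating C's and D's payoffs gives 16q − 4 = −13q + 4 ⇒ q = 8/29.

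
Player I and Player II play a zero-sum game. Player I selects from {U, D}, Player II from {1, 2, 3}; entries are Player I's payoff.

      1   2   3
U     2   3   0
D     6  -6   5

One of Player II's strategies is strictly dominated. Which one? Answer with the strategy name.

1

3 holds Player I's payoff strictly below 1 in every row: 0 < 2, 5 < 6.
So 1 is strictly dominated for Player II.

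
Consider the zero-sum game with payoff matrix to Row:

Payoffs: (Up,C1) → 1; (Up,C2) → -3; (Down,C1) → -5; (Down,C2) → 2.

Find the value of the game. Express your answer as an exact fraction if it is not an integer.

-13/11

Row minima: Up → -3, Down → -5; maximin = -3.
Column maxima: C1 → 1, C2 → 2; minimax = 1.
-3 ≠ 1, so there is no saddle point; optimal play is mixed.
Let Row play Up with probability p. Expected payoff against C1: 1p + (-5)(1−p) = 6p − 5; against C2: (-3)p + 2(1−p) = −5p + 2.
Setting these equal: 6p − 5 = −5p + 2 ⇒ 11p = 7 ⇒ p = 7/11, and the value is (6)·(7/11) − 5 = -13/11.
For Column: with q = P(C1), equating Up's and Down's payoffs gives 4q − 3 = −7q + 2 ⇒ q = 5/11.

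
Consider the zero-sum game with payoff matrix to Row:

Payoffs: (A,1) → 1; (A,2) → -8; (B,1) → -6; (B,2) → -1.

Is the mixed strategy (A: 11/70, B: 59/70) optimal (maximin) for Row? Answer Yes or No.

No

Against 1 this mix gives (11/70)·1 + (59/70)·(-6) = -49/10.
Against 2 this mix gives (11/70)·(-8) + (59/70)·(-1) = -21/10.
Column will play 1, holding Row to -49/10. Shifting weight toward the row that does better against 1 would raise this floor (the equalizing mix achieves -7/2 against both 1 and 2), so the proposed strategy is not optimal.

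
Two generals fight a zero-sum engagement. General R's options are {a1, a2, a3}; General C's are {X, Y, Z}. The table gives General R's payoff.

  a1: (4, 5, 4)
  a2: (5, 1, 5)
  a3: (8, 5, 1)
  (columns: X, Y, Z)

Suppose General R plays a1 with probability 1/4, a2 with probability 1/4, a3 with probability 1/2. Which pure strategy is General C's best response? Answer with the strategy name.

If General C plays X, General R's expected payoff is (1/4)·4 + (1/4)·5 + (1/2)·8 = 25/4.
If General C plays Y, General R's expected payoff is (1/4)·5 + (1/4)·1 + (1/2)·5 = 4.
If General C plays Z, General R's expected payoff is (1/4)·4 + (1/4)·5 + (1/2)·1 = 11/4.
General C minimizes General R's payoff; the smallest is 11/4, so the best response is Z.

Z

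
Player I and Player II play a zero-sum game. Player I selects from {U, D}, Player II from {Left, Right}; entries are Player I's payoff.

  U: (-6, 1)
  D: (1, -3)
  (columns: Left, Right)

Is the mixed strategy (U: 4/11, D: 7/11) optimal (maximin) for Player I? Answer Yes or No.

Yes

Against Left this mix gives (4/11)·(-6) + (7/11)·1 = -17/11.
Against Right this mix gives (4/11)·1 + (7/11)·(-3) = -17/11.
All of Player II's active replies (Left, Right) yield -17/11, and no column does worse for Player I. The mix makes Player II indifferent and guarantees -17/11, so it is optimal.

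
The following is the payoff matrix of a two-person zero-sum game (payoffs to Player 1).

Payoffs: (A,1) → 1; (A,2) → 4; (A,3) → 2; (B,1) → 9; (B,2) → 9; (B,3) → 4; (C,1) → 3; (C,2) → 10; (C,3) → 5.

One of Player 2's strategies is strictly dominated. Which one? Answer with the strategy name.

2

3 holds Player 1's payoff strictly below 2 in every row: 2 < 4, 4 < 9, 5 < 10.
So 2 is strictly dominated for Player 2.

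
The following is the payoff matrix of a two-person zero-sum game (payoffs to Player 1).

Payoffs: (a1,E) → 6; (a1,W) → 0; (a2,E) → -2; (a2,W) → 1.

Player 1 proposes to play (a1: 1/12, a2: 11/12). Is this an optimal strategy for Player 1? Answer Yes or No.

Against E this mix gives (1/12)·6 + (11/12)·(-2) = -4/3.
Against W this mix gives (1/12)·0 + (11/12)·1 = 11/12.
Player 2 will play E, holding Player 1 to -4/3. Shifting weight toward the row that does better against E would raise this floor (the equalizing mix achieves 2/3 against both E and W), so the proposed strategy is not optimal.

No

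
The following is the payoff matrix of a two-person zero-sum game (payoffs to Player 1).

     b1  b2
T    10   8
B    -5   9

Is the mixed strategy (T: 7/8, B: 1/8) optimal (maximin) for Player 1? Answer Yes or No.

Against b1 this mix gives (7/8)·10 + (1/8)·(-5) = 65/8.
Against b2 this mix gives (7/8)·8 + (1/8)·9 = 65/8.
All of Player 2's active replies (b1, b2) yield 65/8, and no column does worse for Player 1. The mix makes Player 2 indifferent and guarantees 65/8, so it is optimal.

Yes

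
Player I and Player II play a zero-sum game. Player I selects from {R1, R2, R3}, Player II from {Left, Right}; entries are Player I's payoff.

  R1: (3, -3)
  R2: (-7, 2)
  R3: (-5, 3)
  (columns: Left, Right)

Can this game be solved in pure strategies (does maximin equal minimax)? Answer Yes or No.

Row minima: R1 → -3, R2 → -7, R3 → -5; maximin = -3.
Column maxima: Left → 3, Right → 3; minimax = 3.
-3 ≠ 3, so no pure-strategy equilibrium exists.

No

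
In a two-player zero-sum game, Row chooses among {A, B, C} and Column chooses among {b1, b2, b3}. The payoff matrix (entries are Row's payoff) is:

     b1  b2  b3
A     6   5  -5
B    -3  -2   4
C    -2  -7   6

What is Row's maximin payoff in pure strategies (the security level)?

Row minima: A → -5, B → -3, C → -7.
The best of these is -3.

-3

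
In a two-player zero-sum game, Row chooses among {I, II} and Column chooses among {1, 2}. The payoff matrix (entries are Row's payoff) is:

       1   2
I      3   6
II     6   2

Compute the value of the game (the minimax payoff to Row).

30/7

Row minima: I → 3, II → 2; maximin = 3.
Column maxima: 1 → 6, 2 → 6; minimax = 6.
3 ≠ 6, so there is no saddle point; optimal play is mixed.
Let Row play I with probability p. Expected payoff against 1: 3p + 6(1−p) = −3p + 6; against 2: 6p + 2(1−p) = 4p + 2.
Setting these equal: −3p + 6 = 4p + 2 ⇒ −7p = -4 ⇒ p = 4/7, and the value is (-3)·(4/7) + 6 = 30/7.
For Column: with q = P(1), equating I's and II's payoffs gives −3q + 6 = 4q + 2 ⇒ q = 4/7.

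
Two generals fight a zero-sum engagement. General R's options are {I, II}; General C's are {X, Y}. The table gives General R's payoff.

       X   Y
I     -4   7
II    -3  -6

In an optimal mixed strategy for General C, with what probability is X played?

13/14

Row minima: I → -4, II → -6; maximin = -4.
Column maxima: X → -3, Y → 7; minimax = -3.
-4 ≠ -3, so there is no saddle point; optimal play is mixed.
Let General R play I with probability p. Expected payoff against X: (-4)p + (-3)(1−p) = −p − 3; against Y: 7p + (-6)(1−p) = 13p − 6.
Setting these equal: −p − 3 = 13p − 6 ⇒ −14p = -3 ⇒ p = 3/14, and the value is (-1)·(3/14) − 3 = -45/14.
For General C: with q = P(X), equating I's and II's payoffs gives −11q + 7 = 3q − 6 ⇒ q = 13/14.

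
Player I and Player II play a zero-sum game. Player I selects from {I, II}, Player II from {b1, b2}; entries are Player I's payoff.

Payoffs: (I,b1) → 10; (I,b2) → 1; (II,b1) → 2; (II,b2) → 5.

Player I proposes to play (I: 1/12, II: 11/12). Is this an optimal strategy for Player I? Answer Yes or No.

No

Against b1 this mix gives (1/12)·10 + (11/12)·2 = 8/3.
Against b2 this mix gives (1/12)·1 + (11/12)·5 = 14/3.
Player II will play b1, holding Player I to 8/3. Shifting weight toward the row that does better against b1 would raise this floor (the equalizing mix achieves 4 against both b1 and b2), so the proposed strategy is not optimal.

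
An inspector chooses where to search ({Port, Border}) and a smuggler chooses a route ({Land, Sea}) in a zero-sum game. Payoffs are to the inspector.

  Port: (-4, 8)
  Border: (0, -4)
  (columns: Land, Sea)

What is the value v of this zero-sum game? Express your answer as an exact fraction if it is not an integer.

-1

Row minima: Port → -4, Border → -4; maximin = -4.
Column maxima: Land → 0, Sea → 8; minimax = 0.
-4 ≠ 0, so there is no saddle point; optimal play is mixed.
Let the inspector play Port with probability p. Expected payoff against Land: (-4)p + 0(1−p) = −4p; against Sea: 8p + (-4)(1−p) = 12p − 4.
Setting these equal: −4p = 12p − 4 ⇒ −16p = -4 ⇒ p = 1/4, and the value is (-4)·(1/4) = -1.
For the smuggler: with q = P(Land), equating Port's and Border's payoffs gives −12q + 8 = 4q − 4 ⇒ q = 3/4.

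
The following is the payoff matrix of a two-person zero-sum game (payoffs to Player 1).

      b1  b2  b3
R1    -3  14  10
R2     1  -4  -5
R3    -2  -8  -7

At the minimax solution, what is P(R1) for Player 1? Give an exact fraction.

Row minima: R1 → -3, R2 → -5, R3 → -8; maximin = -3.
Column maxima: b1 → 1, b2 → 14, b3 → 10; minimax = 1.
-3 ≠ 1, so there is no saddle point; optimal play is mixed.
R3 is strictly dominated by R2, so Player 1 never plays it.
With R3 eliminated, b2 is strictly dominated by b3 (it gives Player 1 strictly more in every remaining row), so Player 2 never plays it.
On the remaining 2×2 (R1, R2 vs b1, b3):
Let Player 1 play R1 with probability p. Expected payoff against b1: (-3)p + 1(1−p) = −4p + 1; against b3: 10p + (-5)(1−p) = 15p − 5.
Setting these equal: −4p + 1 = 15p − 5 ⇒ −19p = -6 ⇒ p = 6/19, and the value is (-4)·(6/19) + 1 = -5/19.
For Player 2: with q = P(b1), equating R1's and R2's payoffs gives −13q + 10 = 6q − 5 ⇒ q = 15/19.

6/19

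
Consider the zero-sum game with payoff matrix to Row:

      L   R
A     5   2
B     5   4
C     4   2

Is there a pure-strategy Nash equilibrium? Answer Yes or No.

Yes

Row minima: A → 2, B → 4, C → 2; maximin = 4.
Column maxima: L → 5, R → 4; minimax = 4.
maximin = minimax = 4, so a saddle point exists.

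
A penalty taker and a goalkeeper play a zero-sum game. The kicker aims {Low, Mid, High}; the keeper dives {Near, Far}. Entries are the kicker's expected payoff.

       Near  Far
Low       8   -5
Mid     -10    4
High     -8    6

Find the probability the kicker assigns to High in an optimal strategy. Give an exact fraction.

Row minima: Low → -5, Mid → -10, High → -8; maximin = -5.
Column maxima: Near → 8, Far → 6; minimax = 6.
-5 ≠ 6, so there is no saddle point; optimal play is mixed.
Mid is strictly dominated by High, so the kicker never plays it.
On the remaining 2×2 (Low, High vs Near, Far):
Let the kicker play Low with probability p. Expected payoff against Near: 8p + (-8)(1−p) = 16p − 8; against Far: (-5)p + 6(1−p) = −11p + 6.
Setting these equal: 16p − 8 = −11p + 6 ⇒ 27p = 14 ⇒ p = 14/27, and the value is (16)·(14/27) − 8 = 8/27.
For the keeper: with q = P(Near), equating Low's and High's payoffs gives 13q − 5 = −14q + 6 ⇒ q = 11/27.

13/27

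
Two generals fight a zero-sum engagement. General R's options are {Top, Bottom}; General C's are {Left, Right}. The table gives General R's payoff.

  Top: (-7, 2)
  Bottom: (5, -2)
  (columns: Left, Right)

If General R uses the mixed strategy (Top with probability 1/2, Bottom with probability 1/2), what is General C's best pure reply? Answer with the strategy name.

Left

If General C plays Left, General R's expected payoff is (1/2)·(-7) + (1/2)·5 = -1.
If General C plays Right, General R's expected payoff is (1/2)·2 + (1/2)·(-2) = 0.
General C minimizes General R's payoff; the smallest is -1, so the best response is Left.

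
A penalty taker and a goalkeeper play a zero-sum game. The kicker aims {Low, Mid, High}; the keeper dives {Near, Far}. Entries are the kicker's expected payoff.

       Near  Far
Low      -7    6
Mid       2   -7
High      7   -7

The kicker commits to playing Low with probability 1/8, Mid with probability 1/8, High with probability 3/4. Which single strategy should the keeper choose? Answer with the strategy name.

Far

If the keeper plays Near, the kicker's expected payoff is (1/8)·(-7) + (1/8)·2 + (3/4)·7 = 37/8.
If the keeper plays Far, the kicker's expected payoff is (1/8)·6 + (1/8)·(-7) + (3/4)·(-7) = -43/8.
The keeper minimizes the kicker's payoff; the smallest is -43/8, so the best response is Far.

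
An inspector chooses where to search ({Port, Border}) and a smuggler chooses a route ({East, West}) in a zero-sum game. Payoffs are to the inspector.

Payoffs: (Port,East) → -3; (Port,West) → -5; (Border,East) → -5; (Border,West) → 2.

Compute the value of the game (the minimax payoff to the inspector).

Row minima: Port → -5, Border → -5; maximin = -5.
Column maxima: East → -3, West → 2; minimax = -3.
-5 ≠ -3, so there is no saddle point; optimal play is mixed.
Let the inspector play Port with probability p. Expected payoff against East: (-3)p + (-5)(1−p) = 2p − 5; against West: (-5)p + 2(1−p) = −7p + 2.
Setting these equal: 2p − 5 = −7p + 2 ⇒ 9p = 7 ⇒ p = 7/9, and the value is (2)·(7/9) − 5 = -31/9.
For the smuggler: with q = P(East), equating Port's and Border's payoffs gives 2q − 5 = −7q + 2 ⇒ q = 7/9.

-31/9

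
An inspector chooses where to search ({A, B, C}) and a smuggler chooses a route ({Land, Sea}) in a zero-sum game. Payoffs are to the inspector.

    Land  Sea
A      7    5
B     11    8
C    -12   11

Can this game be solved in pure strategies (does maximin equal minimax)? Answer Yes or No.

No

Row minima: A → 5, B → 8, C → -12; maximin = 8.
Column maxima: Land → 11, Sea → 11; minimax = 11.
8 ≠ 11, so no pure-strategy equilibrium exists.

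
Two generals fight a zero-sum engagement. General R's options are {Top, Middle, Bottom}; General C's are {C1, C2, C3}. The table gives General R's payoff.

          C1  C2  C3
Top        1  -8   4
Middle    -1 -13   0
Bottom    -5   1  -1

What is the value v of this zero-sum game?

-13/5

Row minima: Top → -8, Middle → -13, Bottom → -5; maximin = -5.
Column maxima: C1 → 1, C2 → 1, C3 → 4; minimax = 1.
-5 ≠ 1, so there is no saddle point; optimal play is mixed.
Middle is strictly dominated by Top, so General R never plays it.
C3 is strictly dominated by C1 (it gives General R strictly more in every row), so General C never plays it.
On the remaining 2×2 (Top, Bottom vs C1, C2):
Let General R play Top with probability p. Expected payoff against C1: 1p + (-5)(1−p) = 6p − 5; against C2: (-8)p + 1(1−p) = −9p + 1.
Setting these equal: 6p − 5 = −9p + 1 ⇒ 15p = 6 ⇒ p = 2/5, and the value is (6)·(2/5) − 5 = -13/5.
For General C: with q = P(C1), equating Top's and Bottom's payoffs gives 9q − 8 = −6q + 1 ⇒ q = 3/5.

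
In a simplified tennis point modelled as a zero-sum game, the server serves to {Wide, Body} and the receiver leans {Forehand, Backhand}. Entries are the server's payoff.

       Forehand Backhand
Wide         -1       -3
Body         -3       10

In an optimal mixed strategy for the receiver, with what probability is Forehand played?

Row minima: Wide → -3, Body → -3; maximin = -3.
Column maxima: Forehand → -1, Backhand → 10; minimax = -1.
-3 ≠ -1, so there is no saddle point; optimal play is mixed.
Let the server play Wide with probability p. Expected payoff against Forehand: (-1)p + (-3)(1−p) = 2p − 3; against Backhand: (-3)p + 10(1−p) = −13p + 10.
Setting these equal: 2p − 3 = −13p + 10 ⇒ 15p = 13 ⇒ p = 13/15, and the value is (2)·(13/15) − 3 = -19/15.
For the receiver: with q = P(Forehand), equating Wide's and Body's payoffs gives 2q − 3 = −13q + 10 ⇒ q = 13/15.

13/15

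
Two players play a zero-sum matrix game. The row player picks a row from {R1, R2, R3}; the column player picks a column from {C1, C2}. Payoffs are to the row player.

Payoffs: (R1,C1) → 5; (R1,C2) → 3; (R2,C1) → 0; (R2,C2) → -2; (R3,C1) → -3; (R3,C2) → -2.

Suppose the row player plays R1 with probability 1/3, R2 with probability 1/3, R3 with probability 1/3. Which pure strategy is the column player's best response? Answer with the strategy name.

C2

If the column player plays C1, the row player's expected payoff is (1/3)·5 + (1/3)·0 + (1/3)·(-3) = 2/3.
If the column player plays C2, the row player's expected payoff is (1/3)·3 + (1/3)·(-2) + (1/3)·(-2) = -1/3.
The column player minimizes the row player's payoff; the smallest is -1/3, so the best response is C2.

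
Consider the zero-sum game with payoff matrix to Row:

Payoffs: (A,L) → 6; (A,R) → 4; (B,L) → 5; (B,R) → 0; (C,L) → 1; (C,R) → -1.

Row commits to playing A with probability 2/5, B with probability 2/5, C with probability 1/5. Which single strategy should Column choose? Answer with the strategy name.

If Column plays L, Row's expected payoff is (2/5)·6 + (2/5)·5 + (1/5)·1 = 23/5.
If Column plays R, Row's expected payoff is (2/5)·4 + (2/5)·0 + (1/5)·(-1) = 7/5.
Column minimizes Row's payoff; the smallest is 7/5, so the best response is R.

R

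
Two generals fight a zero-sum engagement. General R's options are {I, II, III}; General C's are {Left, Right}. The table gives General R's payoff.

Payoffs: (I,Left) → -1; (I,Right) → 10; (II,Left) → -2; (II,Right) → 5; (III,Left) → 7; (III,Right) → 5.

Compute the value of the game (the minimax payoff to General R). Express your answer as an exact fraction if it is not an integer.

75/13

Row minima: I → -1, II → -2, III → 5; maximin = 5.
Column maxima: Left → 7, Right → 10; minimax = 7.
5 ≠ 7, so there is no saddle point; optimal play is mixed.
II is strictly dominated by I, so General R never plays it.
On the remaining 2×2 (I, III vs Left, Right):
Let General R play I with probability p. Expected payoff against Left: (-1)p + 7(1−p) = −8p + 7; against Right: 10p + 5(1−p) = 5p + 5.
Setting these equal: −8p + 7 = 5p + 5 ⇒ −13p = -2 ⇒ p = 2/13, and the value is (-8)·(2/13) + 7 = 75/13.
For General C: with q = P(Left), equating I's and III's payoffs gives −11q + 10 = 2q + 5 ⇒ q = 5/13.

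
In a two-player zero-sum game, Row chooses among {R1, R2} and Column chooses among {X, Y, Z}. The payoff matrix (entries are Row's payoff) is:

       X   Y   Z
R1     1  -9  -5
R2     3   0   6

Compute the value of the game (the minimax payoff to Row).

Row minima: R1 → -9, R2 → 0; maximin = 0.
Column maxima: X → 3, Y → 0, Z → 6; minimax = 0.
Since maximin = minimax = 0, there is a saddle point and the value is 0.

0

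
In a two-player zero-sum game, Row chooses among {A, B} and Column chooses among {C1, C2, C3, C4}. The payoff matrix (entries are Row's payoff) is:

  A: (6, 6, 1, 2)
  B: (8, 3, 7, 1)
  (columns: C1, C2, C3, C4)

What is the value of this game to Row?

Row minima: A → 1, B → 1; maximin = 1.
Column maxima: C1 → 8, C2 → 6, C3 → 7, C4 → 2; minimax = 2.
1 ≠ 2, so there is no saddle point; optimal play is mixed.
C1 is strictly dominated by C3 (it gives Row strictly more in every row), so Column never plays it.
C2 is strictly dominated by C4 (it gives Row strictly more in every row), so Column never plays it.
On the remaining 2×2 (A, B vs C3, C4):
Let Row play A with probability p. Expected payoff against C3: 1p + 7(1−p) = −6p + 7; against C4: 2p + 1(1−p) = p + 1.
Setting these equal: −6p + 7 = p + 1 ⇒ −7p = -6 ⇒ p = 6/7, and the value is (-6)·(6/7) + 7 = 13/7.
For Column: with q = P(C3), equating A's and B's payoffs gives −q + 2 = 6q + 1 ⇒ q = 1/7.

13/7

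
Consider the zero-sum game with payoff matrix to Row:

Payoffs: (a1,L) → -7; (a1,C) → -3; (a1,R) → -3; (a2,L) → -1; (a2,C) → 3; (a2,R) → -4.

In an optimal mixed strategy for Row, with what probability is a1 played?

3/7

Row minima: a1 → -7, a2 → -4; maximin = -4.
Column maxima: L → -1, C → 3, R → -3; minimax = -3.
-4 ≠ -3, so there is no saddle point; optimal play is mixed.
C is strictly dominated by L (it gives Row strictly more in every row), so Column never plays it.
On the remaining 2×2 (a1, a2 vs L, R):
Let Row play a1 with probability p. Expected payoff against L: (-7)p + (-1)(1−p) = −6p − 1; against R: (-3)p + (-4)(1−p) = p − 4.
Setting these equal: −6p − 1 = p − 4 ⇒ −7p = -3 ⇒ p = 3/7, and the value is (-6)·(3/7) − 1 = -25/7.
For Column: with q = P(L), equating a1's and a2's payoffs gives −4q − 3 = 3q − 4 ⇒ q = 1/7.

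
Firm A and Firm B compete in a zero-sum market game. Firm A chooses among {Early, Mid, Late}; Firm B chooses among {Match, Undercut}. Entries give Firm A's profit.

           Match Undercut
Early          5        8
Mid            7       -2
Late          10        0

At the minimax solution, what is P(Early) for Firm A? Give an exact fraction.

Row minima: Early → 5, Mid → -2, Late → 0; maximin = 5.
Column maxima: Match → 10, Undercut → 8; minimax = 8.
5 ≠ 8, so there is no saddle point; optimal play is mixed.
Mid is strictly dominated by Late, so Firm A never plays it.
On the remaining 2×2 (Early, Late vs Match, Undercut):
Let Firm A play Early with probability p. Expected payoff against Match: 5p + 10(1−p) = −5p + 10; against Undercut: 8p + 0(1−p) = 8p.
Setting these equal: −5p + 10 = 8p ⇒ −13p = -10 ⇒ p = 10/13, and the value is (-5)·(10/13) + 10 = 80/13.
For Firm B: with q = P(Match), equating Early's and Late's payoffs gives −3q + 8 = 10q ⇒ q = 8/13.

10/13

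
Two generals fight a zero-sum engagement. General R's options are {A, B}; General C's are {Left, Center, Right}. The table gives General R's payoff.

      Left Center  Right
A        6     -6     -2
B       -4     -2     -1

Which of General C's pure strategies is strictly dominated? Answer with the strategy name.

Center holds General R's payoff strictly below Right in every row: -6 < -2, -2 < -1.
So Right is strictly dominated for General C.

Right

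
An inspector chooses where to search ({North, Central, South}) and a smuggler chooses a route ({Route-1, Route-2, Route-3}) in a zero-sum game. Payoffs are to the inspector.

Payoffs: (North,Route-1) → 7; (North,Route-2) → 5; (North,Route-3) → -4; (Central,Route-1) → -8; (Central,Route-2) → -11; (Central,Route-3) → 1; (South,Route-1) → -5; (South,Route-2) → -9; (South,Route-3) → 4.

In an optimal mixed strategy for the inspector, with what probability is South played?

9/22

Row minima: North → -4, Central → -11, South → -9; maximin = -4.
Column maxima: Route-1 → 7, Route-2 → 5, Route-3 → 4; minimax = 4.
-4 ≠ 4, so there is no saddle point; optimal play is mixed.
Central is strictly dominated by South, so the inspector never plays it.
Route-1 is strictly dominated by Route-2 (it gives the inspector strictly more in every row), so the smuggler never plays it.
On the remaining 2×2 (North, South vs Route-2, Route-3):
Let the inspector play North with probability p. Expected payoff against Route-2: 5p + (-9)(1−p) = 14p − 9; against Route-3: (-4)p + 4(1−p) = −8p + 4.
Setting these equal: 14p − 9 = −8p + 4 ⇒ 22p = 13 ⇒ p = 13/22, and the value is (14)·(13/22) − 9 = -8/11.
For the smuggler: with q = P(Route-2), equating North's and South's payoffs gives 9q − 4 = −13q + 4 ⇒ q = 4/11.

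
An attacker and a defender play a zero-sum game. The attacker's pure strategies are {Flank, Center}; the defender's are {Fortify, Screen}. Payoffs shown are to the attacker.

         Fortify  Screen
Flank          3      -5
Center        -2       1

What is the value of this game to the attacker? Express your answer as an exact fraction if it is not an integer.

Row minima: Flank → -5, Center → -2; maximin = -2.
Column maxima: Fortify → 3, Screen → 1; minimax = 1.
-2 ≠ 1, so there is no saddle point; optimal play is mixed.
Let the attacker play Flank with probability p. Expected payoff against Fortify: 3p + (-2)(1−p) = 5p − 2; against Screen: (-5)p + 1(1−p) = −6p + 1.
Setting these equal: 5p − 2 = −6p + 1 ⇒ 11p = 3 ⇒ p = 3/11, and the value is (5)·(3/11) − 2 = -7/11.
For the defender: with q = P(Fortify), equating Flank's and Center's payoffs gives 8q − 5 = −3q + 1 ⇒ q = 6/11.

-7/11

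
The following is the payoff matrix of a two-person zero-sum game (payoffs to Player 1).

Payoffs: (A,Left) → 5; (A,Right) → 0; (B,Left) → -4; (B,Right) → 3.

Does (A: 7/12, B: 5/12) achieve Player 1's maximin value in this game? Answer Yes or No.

Against Left this mix gives (7/12)·5 + (5/12)·(-4) = 5/4.
Against Right this mix gives (7/12)·0 + (5/12)·3 = 5/4.
All of Player 2's active replies (Left, Right) yield 5/4, and no column does worse for Player 1. The mix makes Player 2 indifferent and guarantees 5/4, so it is optimal.

Yes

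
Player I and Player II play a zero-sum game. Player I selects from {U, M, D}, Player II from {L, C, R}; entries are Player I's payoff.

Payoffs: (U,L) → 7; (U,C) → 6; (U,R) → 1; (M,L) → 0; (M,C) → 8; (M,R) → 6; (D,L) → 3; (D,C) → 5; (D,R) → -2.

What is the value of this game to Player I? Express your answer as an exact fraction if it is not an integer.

7/2

Row minima: U → 1, M → 0, D → -2; maximin = 1.
Column maxima: L → 7, C → 8, R → 6; minimax = 6.
1 ≠ 6, so there is no saddle point; optimal play is mixed.
D is strictly dominated by U, so Player I never plays it.
C is strictly dominated by R (it gives Player I strictly more in every row), so Player II never plays it.
On the remaining 2×2 (U, M vs L, R):
Let Player I play U with probability p. Expected payoff against L: 7p + 0(1−p) = 7p; against R: 1p + 6(1−p) = −5p + 6.
Setting these equal: 7p = −5p + 6 ⇒ 12p = 6 ⇒ p = 1/2, and the value is (7)·(1/2) = 7/2.
For Player II: with q = P(L), equating U's and M's payoffs gives 6q + 1 = −6q + 6 ⇒ q = 5/12.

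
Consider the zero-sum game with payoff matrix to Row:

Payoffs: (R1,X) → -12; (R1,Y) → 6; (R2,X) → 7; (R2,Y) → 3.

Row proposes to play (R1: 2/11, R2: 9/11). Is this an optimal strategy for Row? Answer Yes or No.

Yes

Against X this mix gives (2/11)·(-12) + (9/11)·7 = 39/11.
Against Y this mix gives (2/11)·6 + (9/11)·3 = 39/11.
All of Column's active replies (X, Y) yield 39/11, and no column does worse for Row. The mix makes Column indifferent and guarantees 39/11, so it is optimal.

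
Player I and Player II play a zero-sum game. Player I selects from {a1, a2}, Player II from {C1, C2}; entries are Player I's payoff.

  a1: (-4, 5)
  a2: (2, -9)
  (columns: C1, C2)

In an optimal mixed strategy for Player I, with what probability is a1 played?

Row minima: a1 → -4, a2 → -9; maximin = -4.
Column maxima: C1 → 2, C2 → 5; minimax = 2.
-4 ≠ 2, so there is no saddle point; optimal play is mixed.
Let Player I play a1 with probability p. Expected payoff against C1: (-4)p + 2(1−p) = −6p + 2; against C2: 5p + (-9)(1−p) = 14p − 9.
Setting these equal: −6p + 2 = 14p − 9 ⇒ −20p = -11 ⇒ p = 11/20, and the value is (-6)·(11/20) + 2 = -13/10.
For Player II: with q = P(C1), equating a1's and a2's payoffs gives −9q + 5 = 11q − 9 ⇒ q = 7/10.

11/20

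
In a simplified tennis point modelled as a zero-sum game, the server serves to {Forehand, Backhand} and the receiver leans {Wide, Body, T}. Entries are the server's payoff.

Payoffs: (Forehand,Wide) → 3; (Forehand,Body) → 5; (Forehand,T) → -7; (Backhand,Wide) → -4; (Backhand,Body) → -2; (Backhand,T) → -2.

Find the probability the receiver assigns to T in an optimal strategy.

Row minima: Forehand → -7, Backhand → -4; maximin = -4.
Column maxima: Wide → 3, Body → 5, T → -2; minimax = -2.
-4 ≠ -2, so there is no saddle point; optimal play is mixed.
Body is strictly dominated by Wide (it gives the server strictly more in every row), so the receiver never plays it.
On the remaining 2×2 (Forehand, Backhand vs Wide, T):
Let the server play Forehand with probability p. Expected payoff against Wide: 3p + (-4)(1−p) = 7p − 4; against T: (-7)p + (-2)(1−p) = −5p − 2.
Setting these equal: 7p − 4 = −5p − 2 ⇒ 12p = 2 ⇒ p = 1/6, and the value is (7)·(1/6) − 4 = -17/6.
For the receiver: with q = P(Wide), equating Forehand's and Backhand's payoffs gives 10q − 7 = −2q − 2 ⇒ q = 5/12.

7/12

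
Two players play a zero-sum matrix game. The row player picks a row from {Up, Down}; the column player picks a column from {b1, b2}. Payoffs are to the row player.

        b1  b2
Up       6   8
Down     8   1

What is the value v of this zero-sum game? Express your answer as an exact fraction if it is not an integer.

Row minima: Up → 6, Down → 1; maximin = 6.
Column maxima: b1 → 8, b2 → 8; minimax = 8.
6 ≠ 8, so there is no saddle point; optimal play is mixed.
Let the row player play Up with probability p. Expected payoff against b1: 6p + 8(1−p) = −2p + 8; against b2: 8p + 1(1−p) = 7p + 1.
Setting these equal: −2p + 8 = 7p + 1 ⇒ −9p = -7 ⇒ p = 7/9, and the value is (-2)·(7/9) + 8 = 58/9.
For the column player: with q = P(b1), equating Up's and Down's payoffs gives −2q + 8 = 7q + 1 ⇒ q = 7/9.

58/9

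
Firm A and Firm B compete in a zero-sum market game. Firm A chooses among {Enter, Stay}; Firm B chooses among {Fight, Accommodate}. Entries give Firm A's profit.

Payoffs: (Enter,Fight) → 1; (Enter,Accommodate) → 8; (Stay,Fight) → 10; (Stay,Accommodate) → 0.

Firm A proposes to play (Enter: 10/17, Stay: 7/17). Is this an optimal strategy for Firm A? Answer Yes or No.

Against Fight this mix gives (10/17)·1 + (7/17)·10 = 80/17.
Against Accommodate this mix gives (10/17)·8 + (7/17)·0 = 80/17.
All of Firm B's active replies (Fight, Accommodate) yield 80/17, and no column does worse for Firm A. The mix makes Firm B indifferent and guarantees 80/17, so it is optimal.

Yes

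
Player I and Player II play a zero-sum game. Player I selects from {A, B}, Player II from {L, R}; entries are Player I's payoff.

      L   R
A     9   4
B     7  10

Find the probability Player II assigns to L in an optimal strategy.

3/4

Row minima: A → 4, B → 7; maximin = 7.
Column maxima: L → 9, R → 10; minimax = 9.
7 ≠ 9, so there is no saddle point; optimal play is mixed.
Let Player I play A with probability p. Expected payoff against L: 9p + 7(1−p) = 2p + 7; against R: 4p + 10(1−p) = −6p + 10.
Setting these equal: 2p + 7 = −6p + 10 ⇒ 8p = 3 ⇒ p = 3/8, and the value is (2)·(3/8) + 7 = 31/4.
For Player II: with q = P(L), equating A's and B's payoffs gives 5q + 4 = −3q + 10 ⇒ q = 3/4.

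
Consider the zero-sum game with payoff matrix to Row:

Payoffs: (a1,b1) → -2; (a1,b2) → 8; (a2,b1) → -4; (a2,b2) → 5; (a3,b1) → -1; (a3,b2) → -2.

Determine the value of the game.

Row minima: a1 → -2, a2 → -4, a3 → -2; maximin = -2.
Column maxima: b1 → -1, b2 → 8; minimax = -1.
-2 ≠ -1, so there is no saddle point; optimal play is mixed.
a2 is strictly dominated by a1, so Row never plays it.
On the remaining 2×2 (a1, a3 vs b1, b2):
Let Row play a1 with probability p. Expected payoff against b1: (-2)p + (-1)(1−p) = −p − 1; against b2: 8p + (-2)(1−p) = 10p − 2.
Setting these equal: −p − 1 = 10p − 2 ⇒ −11p = -1 ⇒ p = 1/11, and the value is (-1)·(1/11) − 1 = -12/11.
For Column: with q = P(b1), equating a1's and a3's payoffs gives −10q + 8 = q − 2 ⇒ q = 10/11.

-12/11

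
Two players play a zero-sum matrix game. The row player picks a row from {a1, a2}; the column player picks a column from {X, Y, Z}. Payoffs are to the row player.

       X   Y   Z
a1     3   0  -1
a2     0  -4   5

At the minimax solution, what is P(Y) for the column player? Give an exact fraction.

3/5

Row minima: a1 → -1, a2 → -4; maximin = -1.
Column maxima: X → 3, Y → 0, Z → 5; minimax = 0.
-1 ≠ 0, so there is no saddle point; optimal play is mixed.
X is strictly dominated by Y (it gives the row player strictly more in every row), so the column player never plays it.
On the remaining 2×2 (a1, a2 vs Y, Z):
Let the row player play a1 with probability p. Expected payoff against Y: 0p + (-4)(1−p) = 4p − 4; against Z: (-1)p + 5(1−p) = −6p + 5.
Setting these equal: 4p − 4 = −6p + 5 ⇒ 10p = 9 ⇒ p = 9/10, and the value is (4)·(9/10) − 4 = -2/5.
For the column player: with q = P(Y), equating a1's and a2's payoffs gives q − 1 = −9q + 5 ⇒ q = 3/5.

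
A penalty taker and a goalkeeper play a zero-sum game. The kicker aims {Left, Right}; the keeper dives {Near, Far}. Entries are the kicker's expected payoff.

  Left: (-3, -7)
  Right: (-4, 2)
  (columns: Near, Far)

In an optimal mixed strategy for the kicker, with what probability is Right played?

Row minima: Left → -7, Right → -4; maximin = -4.
Column maxima: Near → -3, Far → 2; minimax = -3.
-4 ≠ -3, so there is no saddle point; optimal play is mixed.
Let the kicker play Left with probability p. Expected payoff against Near: (-3)p + (-4)(1−p) = p − 4; against Far: (-7)p + 2(1−p) = −9p + 2.
Setting these equal: p − 4 = −9p + 2 ⇒ 10p = 6 ⇒ p = 3/5, and the value is (1)·(3/5) − 4 = -17/5.
For the keeper: with q = P(Near), equating Left's and Right's payoffs gives 4q − 7 = −6q + 2 ⇒ q = 9/10.

2/5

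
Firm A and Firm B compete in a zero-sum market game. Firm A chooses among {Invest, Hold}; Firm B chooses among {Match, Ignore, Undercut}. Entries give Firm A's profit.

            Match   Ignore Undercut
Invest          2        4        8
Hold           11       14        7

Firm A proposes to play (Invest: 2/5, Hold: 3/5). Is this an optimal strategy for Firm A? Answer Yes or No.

Yes

Against Match this mix gives (2/5)·2 + (3/5)·11 = 37/5.
Against Ignore this mix gives (2/5)·4 + (3/5)·14 = 10.
Against Undercut this mix gives (2/5)·8 + (3/5)·7 = 37/5.
All of Firm B's active replies (Match, Undercut) yield 37/5, and no column does worse for Firm A. The mix makes Firm B indifferent and guarantees 37/5, so it is optimal.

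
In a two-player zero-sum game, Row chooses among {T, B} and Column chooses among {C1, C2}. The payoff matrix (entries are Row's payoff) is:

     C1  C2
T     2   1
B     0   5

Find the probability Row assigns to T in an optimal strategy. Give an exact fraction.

5/6

Row minima: T → 1, B → 0; maximin = 1.
Column maxima: C1 → 2, C2 → 5; minimax = 2.
1 ≠ 2, so there is no saddle point; optimal play is mixed.
Let Row play T with probability p. Expected payoff against C1: 2p + 0(1−p) = 2p; against C2: 1p + 5(1−p) = −4p + 5.
Setting these equal: 2p = −4p + 5 ⇒ 6p = 5 ⇒ p = 5/6, and the value is (2)·(5/6) = 5/3.
For Column: with q = P(C1), equating T's and B's payoffs gives q + 1 = −5q + 5 ⇒ q = 2/3.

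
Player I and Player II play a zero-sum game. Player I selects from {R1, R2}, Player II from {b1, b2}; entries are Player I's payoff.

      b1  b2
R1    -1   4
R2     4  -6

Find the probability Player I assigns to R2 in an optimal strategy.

Row minima: R1 → -1, R2 → -6; maximin = -1.
Column maxima: b1 → 4, b2 → 4; minimax = 4.
-1 ≠ 4, so there is no saddle point; optimal play is mixed.
Let Player I play R1 with probability p. Expected payoff against b1: (-1)p + 4(1−p) = −5p + 4; against b2: 4p + (-6)(1−p) = 10p − 6.
Setting these equal: −5p + 4 = 10p − 6 ⇒ −15p = -10 ⇒ p = 2/3, and the value is (-5)·(2/3) + 4 = 2/3.
For Player II: with q = P(b1), equating R1's and R2's payoffs gives −5q + 4 = 10q − 6 ⇒ q = 2/3.

1/3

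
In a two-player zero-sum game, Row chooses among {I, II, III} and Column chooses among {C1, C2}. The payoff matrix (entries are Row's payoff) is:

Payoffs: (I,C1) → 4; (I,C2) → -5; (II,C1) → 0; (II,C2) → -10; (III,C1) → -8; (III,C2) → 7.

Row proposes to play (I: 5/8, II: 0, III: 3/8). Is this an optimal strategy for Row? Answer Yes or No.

Against C1 this mix gives (5/8)·4 + (3/8)·(-8) = -1/2.
Against C2 this mix gives (5/8)·(-5) + (3/8)·7 = -1/2.
All of Column's active replies (C1, C2) yield -1/2, and no column does worse for Row. The mix makes Column indifferent and guarantees -1/2, so it is optimal.

Yes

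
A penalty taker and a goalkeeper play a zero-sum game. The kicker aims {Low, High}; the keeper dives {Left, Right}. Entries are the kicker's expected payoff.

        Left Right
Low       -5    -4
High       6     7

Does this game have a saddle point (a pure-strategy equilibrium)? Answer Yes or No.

Row minima: Low → -5, High → 6; maximin = 6.
Column maxima: Left → 6, Right → 7; minimax = 6.
maximin = minimax = 6, so a saddle point exists.

Yes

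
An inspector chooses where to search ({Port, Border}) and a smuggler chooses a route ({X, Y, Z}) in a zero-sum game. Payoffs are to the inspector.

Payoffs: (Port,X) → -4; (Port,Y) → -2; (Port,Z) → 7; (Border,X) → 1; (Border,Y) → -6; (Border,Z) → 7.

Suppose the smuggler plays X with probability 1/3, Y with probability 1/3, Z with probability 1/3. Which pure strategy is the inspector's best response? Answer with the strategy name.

Expected payoff of Port: (1/3)·(-4) + (1/3)·(-2) + (1/3)·7 = 1/3.
Expected payoff of Border: (1/3)·1 + (1/3)·(-6) + (1/3)·7 = 2/3.
The largest is 2/3, so the inspector's best response is Border.

Border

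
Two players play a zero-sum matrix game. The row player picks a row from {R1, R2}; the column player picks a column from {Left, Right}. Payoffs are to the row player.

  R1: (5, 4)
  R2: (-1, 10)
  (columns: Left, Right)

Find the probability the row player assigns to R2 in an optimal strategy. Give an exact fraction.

1/12

Row minima: R1 → 4, R2 → -1; maximin = 4.
Column maxima: Left → 5, Right → 10; minimax = 5.
4 ≠ 5, so there is no saddle point; optimal play is mixed.
Let the row player play R1 with probability p. Expected payoff against Left: 5p + (-1)(1−p) = 6p − 1; against Right: 4p + 10(1−p) = −6p + 10.
Setting these equal: 6p − 1 = −6p + 10 ⇒ 12p = 11 ⇒ p = 11/12, and the value is (6)·(11/12) − 1 = 9/2.
For the column player: with q = P(Left), equating R1's and R2's payoffs gives q + 4 = −11q + 10 ⇒ q = 1/2.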